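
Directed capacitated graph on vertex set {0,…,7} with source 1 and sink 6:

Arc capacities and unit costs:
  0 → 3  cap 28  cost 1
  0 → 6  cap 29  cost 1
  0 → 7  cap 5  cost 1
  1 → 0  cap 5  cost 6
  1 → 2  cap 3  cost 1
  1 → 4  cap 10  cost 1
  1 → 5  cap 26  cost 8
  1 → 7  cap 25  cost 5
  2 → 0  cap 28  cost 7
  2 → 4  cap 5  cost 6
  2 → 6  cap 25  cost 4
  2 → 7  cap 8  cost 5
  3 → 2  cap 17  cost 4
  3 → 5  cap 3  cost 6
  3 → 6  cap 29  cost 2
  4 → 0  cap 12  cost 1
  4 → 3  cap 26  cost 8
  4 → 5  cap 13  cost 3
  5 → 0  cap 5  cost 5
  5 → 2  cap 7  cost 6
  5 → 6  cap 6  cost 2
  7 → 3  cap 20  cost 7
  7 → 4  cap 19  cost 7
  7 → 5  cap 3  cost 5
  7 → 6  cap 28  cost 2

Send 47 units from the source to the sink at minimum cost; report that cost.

Minimum cost for 47 units: 295

shortest-cost path #1: 1→4→0→6 push 10 @ unit cost 3 (adds 30)
shortest-cost path #2: 1→2→6 push 3 @ unit cost 5 (adds 15)
shortest-cost path #3: 1→7→6 push 25 @ unit cost 7 (adds 175)
shortest-cost path #4: 1→0→6 push 5 @ unit cost 7 (adds 35)
shortest-cost path #5: 1→5→6 push 4 @ unit cost 10 (adds 40)
total cost = 295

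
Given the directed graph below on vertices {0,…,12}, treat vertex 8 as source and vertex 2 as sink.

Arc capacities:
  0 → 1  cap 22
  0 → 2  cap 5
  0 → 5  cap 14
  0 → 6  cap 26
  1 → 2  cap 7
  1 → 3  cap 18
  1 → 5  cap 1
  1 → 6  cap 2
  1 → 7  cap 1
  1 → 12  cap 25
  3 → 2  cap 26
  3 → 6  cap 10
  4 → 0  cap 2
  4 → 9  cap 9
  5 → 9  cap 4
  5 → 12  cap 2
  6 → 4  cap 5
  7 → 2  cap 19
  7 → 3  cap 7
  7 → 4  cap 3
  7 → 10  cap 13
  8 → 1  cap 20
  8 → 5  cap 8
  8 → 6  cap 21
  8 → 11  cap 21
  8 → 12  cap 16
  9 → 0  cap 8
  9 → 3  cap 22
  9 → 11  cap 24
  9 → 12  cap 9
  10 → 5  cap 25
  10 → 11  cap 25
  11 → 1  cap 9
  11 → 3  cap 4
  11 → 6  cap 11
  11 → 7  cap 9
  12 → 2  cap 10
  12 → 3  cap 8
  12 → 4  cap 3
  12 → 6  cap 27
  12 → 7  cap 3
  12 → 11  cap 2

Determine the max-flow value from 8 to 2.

augment #1: 8→1→2 bottleneck 7, total now 7
augment #2: 8→12→2 bottleneck 10, total now 17
augment #3: 8→1→3→2 bottleneck 13, total now 30
augment #4: 8→11→3→2 bottleneck 4, total now 34
augment #5: 8→11→7→2 bottleneck 9, total now 43
augment #6: 8→12→3→2 bottleneck 6, total now 49
augment #7: 8→5→9→0→2 bottleneck 4, total now 53
augment #8: 8→5→12→3→2 bottleneck 2, total now 55
augment #9: 8→6→4→0→2 bottleneck 1, total now 56
augment #10: 8→11→1→3→2 bottleneck 1, total now 57
augment #11: 8→11→1→7→2 bottleneck 1, total now 58
augment #12: 8→11→1→12→7→2 bottleneck 3, total now 61

Maximum flow value: 61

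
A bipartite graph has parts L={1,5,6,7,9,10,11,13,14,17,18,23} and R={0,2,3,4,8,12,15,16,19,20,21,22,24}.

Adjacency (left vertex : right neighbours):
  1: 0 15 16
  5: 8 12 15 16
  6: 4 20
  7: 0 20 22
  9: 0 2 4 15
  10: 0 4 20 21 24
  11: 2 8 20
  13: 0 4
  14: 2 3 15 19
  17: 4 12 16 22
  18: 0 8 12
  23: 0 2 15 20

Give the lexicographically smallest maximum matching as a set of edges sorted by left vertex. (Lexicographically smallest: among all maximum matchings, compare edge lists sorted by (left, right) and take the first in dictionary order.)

|M| = 11 (so the lex-smallest maximum matching has 11 edges)
process left vertices in ascending order; for each, take the smallest-labelled available neighbour that still permits 11 edges overall, or leave it unmatched if none does
lex-smallest matching: {1-0, 5-8, 6-4, 7-22, 9-2, 10-21, 11-20, 14-3, 17-16, 18-12, 23-15}

Lex-smallest maximum matching: {(1,0), (5,8), (6,4), (7,22), (9,2), (10,21), (11,20), (14,3), (17,16), (18,12), (23,15)}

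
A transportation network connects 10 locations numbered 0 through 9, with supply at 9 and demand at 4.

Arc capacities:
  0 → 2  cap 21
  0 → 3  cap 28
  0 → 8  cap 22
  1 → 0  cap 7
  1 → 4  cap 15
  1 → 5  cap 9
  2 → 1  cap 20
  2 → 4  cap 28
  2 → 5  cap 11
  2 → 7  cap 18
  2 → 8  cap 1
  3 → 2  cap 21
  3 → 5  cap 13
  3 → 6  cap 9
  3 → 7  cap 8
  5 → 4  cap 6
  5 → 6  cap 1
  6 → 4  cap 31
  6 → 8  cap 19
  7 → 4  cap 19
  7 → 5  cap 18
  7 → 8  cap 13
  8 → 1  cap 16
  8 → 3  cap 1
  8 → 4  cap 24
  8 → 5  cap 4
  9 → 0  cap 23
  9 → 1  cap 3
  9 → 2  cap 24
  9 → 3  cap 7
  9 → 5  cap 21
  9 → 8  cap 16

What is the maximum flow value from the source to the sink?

augment #1: 9→1→4 bottleneck 3, total now 3
augment #2: 9→2→4 bottleneck 24, total now 27
augment #3: 9→5→4 bottleneck 6, total now 33
augment #4: 9→8→4 bottleneck 16, total now 49
augment #5: 9→0→2→4 bottleneck 4, total now 53
augment #6: 9→0→8→4 bottleneck 8, total now 61
augment #7: 9→3→6→4 bottleneck 7, total now 68
augment #8: 9→5→6→4 bottleneck 1, total now 69
augment #9: 9→0→2→1→4 bottleneck 11, total now 80

Maximum flow value: 80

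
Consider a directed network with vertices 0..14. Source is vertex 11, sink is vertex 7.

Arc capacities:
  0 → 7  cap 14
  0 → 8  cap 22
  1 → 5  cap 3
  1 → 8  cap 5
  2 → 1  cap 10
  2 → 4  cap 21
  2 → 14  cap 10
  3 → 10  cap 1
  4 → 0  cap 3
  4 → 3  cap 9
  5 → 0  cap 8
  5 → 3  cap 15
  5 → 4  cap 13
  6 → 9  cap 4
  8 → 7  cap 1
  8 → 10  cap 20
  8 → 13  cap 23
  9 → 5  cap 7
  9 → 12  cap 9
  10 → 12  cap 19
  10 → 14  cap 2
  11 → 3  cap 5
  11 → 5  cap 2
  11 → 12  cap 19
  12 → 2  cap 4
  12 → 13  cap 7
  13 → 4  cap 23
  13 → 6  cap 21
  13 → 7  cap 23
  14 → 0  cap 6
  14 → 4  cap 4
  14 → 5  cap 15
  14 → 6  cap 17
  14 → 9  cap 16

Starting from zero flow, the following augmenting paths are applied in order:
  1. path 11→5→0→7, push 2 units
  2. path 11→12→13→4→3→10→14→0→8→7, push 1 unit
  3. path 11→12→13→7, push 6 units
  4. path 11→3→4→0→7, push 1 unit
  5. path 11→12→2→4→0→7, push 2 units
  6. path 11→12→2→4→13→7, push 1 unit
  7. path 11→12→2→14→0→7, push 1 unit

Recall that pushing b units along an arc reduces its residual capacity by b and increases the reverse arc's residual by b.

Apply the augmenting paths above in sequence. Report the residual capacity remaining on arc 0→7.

after path 1 (11→5→0→7, push 2): res(0,7)=12
after path 2 (11→12→13→4→3→10→14→0→8→7, push 1): res(0,7)=12
after path 3 (11→12→13→7, push 6): res(0,7)=12
after path 4 (11→3→4→0→7, push 1): res(0,7)=11
after path 5 (11→12→2→4→0→7, push 2): res(0,7)=9
after path 6 (11→12→2→4→13→7, push 1): res(0,7)=9
after path 7 (11→12→2→14→0→7, push 1): res(0,7)=8

Residual capacity of (0,7): 8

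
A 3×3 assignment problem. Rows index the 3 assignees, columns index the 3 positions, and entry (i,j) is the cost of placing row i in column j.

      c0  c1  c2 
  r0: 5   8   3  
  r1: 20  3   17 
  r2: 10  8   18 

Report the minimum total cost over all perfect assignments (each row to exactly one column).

optimal assignment: row0→col2 (cost 3), row1→col1 (cost 3), row2→col0 (cost 10)
total = 3 + 3 + 10 = 16

Minimum assignment cost: 16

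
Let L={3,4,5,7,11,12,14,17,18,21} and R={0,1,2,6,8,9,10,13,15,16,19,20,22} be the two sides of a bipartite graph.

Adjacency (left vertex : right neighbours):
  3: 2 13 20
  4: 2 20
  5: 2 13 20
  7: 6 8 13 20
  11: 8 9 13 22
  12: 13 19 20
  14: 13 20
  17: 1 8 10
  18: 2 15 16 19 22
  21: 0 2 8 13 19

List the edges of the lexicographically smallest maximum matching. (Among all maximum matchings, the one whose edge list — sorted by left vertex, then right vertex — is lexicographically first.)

Lex-smallest maximum matching: {(3,2), (4,20), (5,13), (7,6), (11,8), (12,19), (17,1), (18,15), (21,0)}

|M| = 9 (so the lex-smallest maximum matching has 9 edges)
process left vertices in ascending order; for each, take the smallest-labelled available neighbour that still permits 9 edges overall, or leave it unmatched if none does
lex-smallest matching: {3-2, 4-20, 5-13, 7-6, 11-8, 12-19, 17-1, 18-15, 21-0}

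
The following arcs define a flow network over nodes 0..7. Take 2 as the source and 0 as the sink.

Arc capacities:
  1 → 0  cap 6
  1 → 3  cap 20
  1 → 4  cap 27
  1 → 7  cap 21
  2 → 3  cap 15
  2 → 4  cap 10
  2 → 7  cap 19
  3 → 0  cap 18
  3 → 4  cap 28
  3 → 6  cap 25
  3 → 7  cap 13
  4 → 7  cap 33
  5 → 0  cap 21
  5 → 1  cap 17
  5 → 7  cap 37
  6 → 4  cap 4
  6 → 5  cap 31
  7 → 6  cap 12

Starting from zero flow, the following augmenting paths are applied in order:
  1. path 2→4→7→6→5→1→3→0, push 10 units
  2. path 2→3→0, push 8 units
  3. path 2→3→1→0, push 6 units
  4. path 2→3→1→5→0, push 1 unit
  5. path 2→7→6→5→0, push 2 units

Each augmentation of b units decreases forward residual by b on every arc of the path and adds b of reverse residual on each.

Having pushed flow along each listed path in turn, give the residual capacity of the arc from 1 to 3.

Residual capacity of (1,3): 17

after path 1 (2→4→7→6→5→1→3→0, push 10): res(1,3)=10
after path 2 (2→3→0, push 8): res(1,3)=10
after path 3 (2→3→1→0, push 6): res(1,3)=16
after path 4 (2→3→1→5→0, push 1): res(1,3)=17
after path 5 (2→7→6→5→0, push 2): res(1,3)=17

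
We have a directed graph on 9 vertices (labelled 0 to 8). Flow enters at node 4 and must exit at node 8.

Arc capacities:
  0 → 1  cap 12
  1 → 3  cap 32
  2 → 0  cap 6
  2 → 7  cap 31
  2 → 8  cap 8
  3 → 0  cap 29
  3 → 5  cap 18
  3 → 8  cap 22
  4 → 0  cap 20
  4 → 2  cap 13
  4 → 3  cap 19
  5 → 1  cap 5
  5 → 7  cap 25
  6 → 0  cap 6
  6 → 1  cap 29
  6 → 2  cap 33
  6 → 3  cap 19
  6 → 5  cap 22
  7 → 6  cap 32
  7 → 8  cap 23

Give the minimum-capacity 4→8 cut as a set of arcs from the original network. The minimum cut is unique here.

Min-cut arcs: {(0,1), (4,2), (4,3)} (total capacity 44)

augment #1: 4→2→8 push 8
augment #2: 4→3→8 push 19
augment #3: 4→2→7→8 push 5
augment #4: 4→0→1→3→8 push 3
augment #5: 4→0→1→3→5→7→8 push 9
max flow = 44; residual-reachable set from 4 gives S-side
cut edges (S→T): {(0,1), (4,2), (4,3)} total cap 44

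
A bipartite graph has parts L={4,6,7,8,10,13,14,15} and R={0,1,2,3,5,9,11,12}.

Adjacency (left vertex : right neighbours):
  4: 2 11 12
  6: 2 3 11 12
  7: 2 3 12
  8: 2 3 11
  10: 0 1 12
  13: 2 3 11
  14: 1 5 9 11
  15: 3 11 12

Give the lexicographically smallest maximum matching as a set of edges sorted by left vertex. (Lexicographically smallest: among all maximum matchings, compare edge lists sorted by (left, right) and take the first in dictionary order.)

|M| = 6 (so the lex-smallest maximum matching has 6 edges)
process left vertices in ascending order; for each, take the smallest-labelled available neighbour that still permits 6 edges overall, or leave it unmatched if none does
lex-smallest matching: {4-2, 6-3, 7-12, 8-11, 10-0, 14-1}

Lex-smallest maximum matching: {(4,2), (6,3), (7,12), (8,11), (10,0), (14,1)}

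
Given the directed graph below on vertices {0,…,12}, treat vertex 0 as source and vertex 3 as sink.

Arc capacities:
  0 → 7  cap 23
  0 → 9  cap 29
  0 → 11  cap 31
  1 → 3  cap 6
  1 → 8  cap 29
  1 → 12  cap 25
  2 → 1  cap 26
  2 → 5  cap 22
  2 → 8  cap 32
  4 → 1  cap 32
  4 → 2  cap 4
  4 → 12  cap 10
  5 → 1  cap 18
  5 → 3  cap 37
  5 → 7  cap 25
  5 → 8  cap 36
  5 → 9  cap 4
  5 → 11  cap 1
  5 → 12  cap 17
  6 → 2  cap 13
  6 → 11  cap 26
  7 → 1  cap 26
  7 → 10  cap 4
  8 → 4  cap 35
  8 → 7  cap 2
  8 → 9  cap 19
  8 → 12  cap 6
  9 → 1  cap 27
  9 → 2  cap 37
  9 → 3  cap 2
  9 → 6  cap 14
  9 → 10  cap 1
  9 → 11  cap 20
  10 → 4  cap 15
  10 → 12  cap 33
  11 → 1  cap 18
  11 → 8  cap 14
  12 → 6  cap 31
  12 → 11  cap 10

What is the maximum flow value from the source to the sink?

augment #1: 0→9→3 bottleneck 2, total now 2
augment #2: 0→7→1→3 bottleneck 6, total now 8
augment #3: 0→9→2→5→3 bottleneck 22, total now 30

Maximum flow value: 30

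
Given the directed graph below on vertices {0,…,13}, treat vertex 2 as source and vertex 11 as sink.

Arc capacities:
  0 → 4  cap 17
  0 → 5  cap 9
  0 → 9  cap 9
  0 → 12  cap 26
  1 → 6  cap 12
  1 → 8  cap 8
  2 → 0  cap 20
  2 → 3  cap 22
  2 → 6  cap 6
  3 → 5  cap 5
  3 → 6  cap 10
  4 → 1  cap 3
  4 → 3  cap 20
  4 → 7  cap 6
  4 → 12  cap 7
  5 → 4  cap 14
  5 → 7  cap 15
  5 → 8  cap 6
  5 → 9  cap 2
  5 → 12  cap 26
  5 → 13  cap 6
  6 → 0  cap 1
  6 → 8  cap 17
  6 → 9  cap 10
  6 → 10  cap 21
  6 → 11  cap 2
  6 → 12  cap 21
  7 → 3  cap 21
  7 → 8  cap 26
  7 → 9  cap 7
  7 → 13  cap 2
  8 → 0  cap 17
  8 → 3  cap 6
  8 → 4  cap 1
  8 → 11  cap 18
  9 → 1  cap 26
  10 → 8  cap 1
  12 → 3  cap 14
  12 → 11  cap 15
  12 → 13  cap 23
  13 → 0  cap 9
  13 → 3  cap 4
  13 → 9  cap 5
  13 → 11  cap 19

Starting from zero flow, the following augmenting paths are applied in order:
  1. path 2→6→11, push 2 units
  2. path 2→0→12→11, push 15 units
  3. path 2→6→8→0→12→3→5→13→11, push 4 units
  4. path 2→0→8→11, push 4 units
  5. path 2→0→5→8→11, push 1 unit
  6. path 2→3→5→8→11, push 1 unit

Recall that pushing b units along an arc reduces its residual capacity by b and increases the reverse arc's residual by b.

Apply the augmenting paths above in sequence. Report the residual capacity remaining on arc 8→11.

Residual capacity of (8,11): 12

after path 1 (2→6→11, push 2): res(8,11)=18
after path 2 (2→0→12→11, push 15): res(8,11)=18
after path 3 (2→6→8→0→12→3→5→13→11, push 4): res(8,11)=18
after path 4 (2→0→8→11, push 4): res(8,11)=14
after path 5 (2→0→5→8→11, push 1): res(8,11)=13
after path 6 (2→3→5→8→11, push 1): res(8,11)=12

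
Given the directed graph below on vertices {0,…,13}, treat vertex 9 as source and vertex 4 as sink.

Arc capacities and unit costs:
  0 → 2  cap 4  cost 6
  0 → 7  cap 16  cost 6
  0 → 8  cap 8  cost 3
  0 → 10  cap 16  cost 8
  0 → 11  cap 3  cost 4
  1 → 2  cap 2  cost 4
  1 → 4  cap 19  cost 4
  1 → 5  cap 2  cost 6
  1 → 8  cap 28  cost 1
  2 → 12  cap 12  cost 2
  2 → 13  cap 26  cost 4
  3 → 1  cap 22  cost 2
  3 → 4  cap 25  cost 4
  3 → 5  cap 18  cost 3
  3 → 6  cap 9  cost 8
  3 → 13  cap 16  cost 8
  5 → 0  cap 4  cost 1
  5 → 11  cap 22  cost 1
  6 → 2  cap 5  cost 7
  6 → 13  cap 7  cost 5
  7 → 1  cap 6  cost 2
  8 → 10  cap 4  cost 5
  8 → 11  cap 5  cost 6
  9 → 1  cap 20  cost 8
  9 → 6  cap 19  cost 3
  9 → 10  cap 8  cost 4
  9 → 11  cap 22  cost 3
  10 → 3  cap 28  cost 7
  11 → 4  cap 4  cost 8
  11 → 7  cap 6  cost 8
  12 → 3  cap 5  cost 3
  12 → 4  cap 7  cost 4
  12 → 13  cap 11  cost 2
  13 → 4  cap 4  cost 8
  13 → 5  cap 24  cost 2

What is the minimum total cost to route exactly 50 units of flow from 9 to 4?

Minimum cost for 50 units: 810

shortest-cost path #1: 9→11→4 push 4 @ unit cost 11 (adds 44)
shortest-cost path #2: 9→1→4 push 19 @ unit cost 12 (adds 228)
shortest-cost path #3: 9→10→3→4 push 8 @ unit cost 15 (adds 120)
shortest-cost path #4: 9→6→13→4 push 4 @ unit cost 16 (adds 64)
shortest-cost path #5: 9→6→2→12→4 push 5 @ unit cost 16 (adds 80)
shortest-cost path #6: 9→1→2→12→4 push 1 @ unit cost 18 (adds 18)
shortest-cost path #7: 9→11→7→1→2→12→4 push 1 @ unit cost 23 (adds 23)
shortest-cost path #8: 9→6→13→5→0→2→12→3→4 push 3 @ unit cost 26 (adds 78)
shortest-cost path #9: 9→11→7→1→8→10→3→4 push 4 @ unit cost 30 (adds 120)
shortest-cost path #10: 9→11→7→1→5→0→2→12→3→4 push 1 @ unit cost 35 (adds 35)
total cost = 810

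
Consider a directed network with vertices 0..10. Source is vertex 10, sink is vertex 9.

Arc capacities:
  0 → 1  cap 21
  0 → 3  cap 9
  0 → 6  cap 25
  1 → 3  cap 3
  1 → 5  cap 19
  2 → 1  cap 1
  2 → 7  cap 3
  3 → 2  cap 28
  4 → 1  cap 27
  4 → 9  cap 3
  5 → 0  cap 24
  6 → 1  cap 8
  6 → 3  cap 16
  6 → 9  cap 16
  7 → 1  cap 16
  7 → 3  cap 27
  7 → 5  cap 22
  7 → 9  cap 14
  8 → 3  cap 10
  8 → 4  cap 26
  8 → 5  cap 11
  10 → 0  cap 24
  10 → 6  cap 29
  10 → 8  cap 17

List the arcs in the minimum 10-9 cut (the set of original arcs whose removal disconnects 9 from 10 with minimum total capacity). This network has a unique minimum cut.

augment #1: 10→6→9 push 16
augment #2: 10→8→4→9 push 3
augment #3: 10→0→3→2→7→9 push 3
max flow = 22; residual-reachable set from 10 gives S-side
cut edges (S→T): {(2,7), (4,9), (6,9)} total cap 22

Min-cut arcs: {(2,7), (4,9), (6,9)} (total capacity 22)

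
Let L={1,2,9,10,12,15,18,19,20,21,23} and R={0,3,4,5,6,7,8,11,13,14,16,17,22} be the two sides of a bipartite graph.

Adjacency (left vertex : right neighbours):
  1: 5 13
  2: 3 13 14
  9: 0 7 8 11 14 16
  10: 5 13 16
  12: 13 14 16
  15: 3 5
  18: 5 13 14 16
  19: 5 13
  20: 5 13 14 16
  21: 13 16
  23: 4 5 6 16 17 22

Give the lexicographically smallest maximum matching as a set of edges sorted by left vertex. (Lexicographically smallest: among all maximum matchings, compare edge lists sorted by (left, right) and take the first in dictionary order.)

|M| = 7 (so the lex-smallest maximum matching has 7 edges)
process left vertices in ascending order; for each, take the smallest-labelled available neighbour that still permits 7 edges overall, or leave it unmatched if none does
lex-smallest matching: {1-5, 2-3, 9-0, 10-13, 12-14, 18-16, 23-4}

Lex-smallest maximum matching: {(1,5), (2,3), (9,0), (10,13), (12,14), (18,16), (23,4)}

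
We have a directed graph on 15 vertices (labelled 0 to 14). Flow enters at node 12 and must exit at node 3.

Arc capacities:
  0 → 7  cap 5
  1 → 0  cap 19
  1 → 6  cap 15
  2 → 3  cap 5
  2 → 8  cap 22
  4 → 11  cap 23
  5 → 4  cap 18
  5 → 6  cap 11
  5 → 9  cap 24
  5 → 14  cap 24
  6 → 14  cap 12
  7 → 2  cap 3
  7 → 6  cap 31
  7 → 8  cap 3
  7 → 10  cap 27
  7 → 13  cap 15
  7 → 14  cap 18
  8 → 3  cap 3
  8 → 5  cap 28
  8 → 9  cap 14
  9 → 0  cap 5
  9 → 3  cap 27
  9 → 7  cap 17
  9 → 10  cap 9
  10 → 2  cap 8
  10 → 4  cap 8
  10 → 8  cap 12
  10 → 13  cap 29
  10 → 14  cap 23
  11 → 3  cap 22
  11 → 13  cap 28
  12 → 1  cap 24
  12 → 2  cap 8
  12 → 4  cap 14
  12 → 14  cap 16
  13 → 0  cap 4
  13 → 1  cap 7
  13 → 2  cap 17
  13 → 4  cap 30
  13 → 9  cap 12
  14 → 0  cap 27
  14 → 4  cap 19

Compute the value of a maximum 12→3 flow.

augment #1: 12→2→3 bottleneck 5, total now 5
augment #2: 12→2→8→3 bottleneck 3, total now 8
augment #3: 12→4→11→3 bottleneck 14, total now 22
augment #4: 12→14→4→11→3 bottleneck 8, total now 30
augment #5: 12→1→0→7→8→9→3 bottleneck 3, total now 33
augment #6: 12→1→0→7→13→9→3 bottleneck 2, total now 35
augment #7: 12→14→4→11→13→9→3 bottleneck 1, total now 36

Maximum flow value: 36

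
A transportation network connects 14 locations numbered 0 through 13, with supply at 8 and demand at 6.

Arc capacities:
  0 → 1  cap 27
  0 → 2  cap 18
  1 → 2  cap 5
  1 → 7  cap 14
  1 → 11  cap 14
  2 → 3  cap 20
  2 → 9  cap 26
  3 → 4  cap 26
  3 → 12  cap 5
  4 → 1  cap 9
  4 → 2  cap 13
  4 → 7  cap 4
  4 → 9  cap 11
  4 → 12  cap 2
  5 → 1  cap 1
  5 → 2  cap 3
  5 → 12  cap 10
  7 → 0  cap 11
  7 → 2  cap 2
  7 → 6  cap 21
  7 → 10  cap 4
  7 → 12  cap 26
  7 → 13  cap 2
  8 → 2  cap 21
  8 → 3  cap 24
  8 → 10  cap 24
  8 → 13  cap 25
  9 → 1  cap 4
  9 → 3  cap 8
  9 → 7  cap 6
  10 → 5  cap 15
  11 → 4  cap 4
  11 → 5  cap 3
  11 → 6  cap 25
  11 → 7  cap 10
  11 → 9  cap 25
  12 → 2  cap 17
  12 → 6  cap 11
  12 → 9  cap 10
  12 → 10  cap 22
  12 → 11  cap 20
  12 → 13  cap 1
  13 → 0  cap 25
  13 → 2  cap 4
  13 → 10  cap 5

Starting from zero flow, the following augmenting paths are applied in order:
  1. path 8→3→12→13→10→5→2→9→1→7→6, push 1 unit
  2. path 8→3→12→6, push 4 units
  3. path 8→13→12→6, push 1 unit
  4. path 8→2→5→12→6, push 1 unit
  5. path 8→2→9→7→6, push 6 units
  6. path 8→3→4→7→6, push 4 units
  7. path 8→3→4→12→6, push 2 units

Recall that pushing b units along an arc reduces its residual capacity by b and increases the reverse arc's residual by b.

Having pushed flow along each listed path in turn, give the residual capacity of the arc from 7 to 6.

after path 1 (8→3→12→13→10→5→2→9→1→7→6, push 1): res(7,6)=20
after path 2 (8→3→12→6, push 4): res(7,6)=20
after path 3 (8→13→12→6, push 1): res(7,6)=20
after path 4 (8→2→5→12→6, push 1): res(7,6)=20
after path 5 (8→2→9→7→6, push 6): res(7,6)=14
after path 6 (8→3→4→7→6, push 4): res(7,6)=10
after path 7 (8→3→4→12→6, push 2): res(7,6)=10

Residual capacity of (7,6): 10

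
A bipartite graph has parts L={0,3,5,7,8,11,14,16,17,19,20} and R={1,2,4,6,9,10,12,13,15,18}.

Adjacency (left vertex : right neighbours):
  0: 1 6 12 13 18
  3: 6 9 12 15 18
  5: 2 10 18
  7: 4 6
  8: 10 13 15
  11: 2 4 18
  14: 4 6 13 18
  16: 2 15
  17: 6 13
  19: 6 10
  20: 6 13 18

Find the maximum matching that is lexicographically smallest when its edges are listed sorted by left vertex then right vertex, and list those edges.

|M| = 9 (so the lex-smallest maximum matching has 9 edges)
process left vertices in ascending order; for each, take the smallest-labelled available neighbour that still permits 9 edges overall, or leave it unmatched if none does
lex-smallest matching: {0-1, 3-9, 5-2, 7-4, 8-10, 11-18, 14-6, 16-15, 17-13}

Lex-smallest maximum matching: {(0,1), (3,9), (5,2), (7,4), (8,10), (11,18), (14,6), (16,15), (17,13)}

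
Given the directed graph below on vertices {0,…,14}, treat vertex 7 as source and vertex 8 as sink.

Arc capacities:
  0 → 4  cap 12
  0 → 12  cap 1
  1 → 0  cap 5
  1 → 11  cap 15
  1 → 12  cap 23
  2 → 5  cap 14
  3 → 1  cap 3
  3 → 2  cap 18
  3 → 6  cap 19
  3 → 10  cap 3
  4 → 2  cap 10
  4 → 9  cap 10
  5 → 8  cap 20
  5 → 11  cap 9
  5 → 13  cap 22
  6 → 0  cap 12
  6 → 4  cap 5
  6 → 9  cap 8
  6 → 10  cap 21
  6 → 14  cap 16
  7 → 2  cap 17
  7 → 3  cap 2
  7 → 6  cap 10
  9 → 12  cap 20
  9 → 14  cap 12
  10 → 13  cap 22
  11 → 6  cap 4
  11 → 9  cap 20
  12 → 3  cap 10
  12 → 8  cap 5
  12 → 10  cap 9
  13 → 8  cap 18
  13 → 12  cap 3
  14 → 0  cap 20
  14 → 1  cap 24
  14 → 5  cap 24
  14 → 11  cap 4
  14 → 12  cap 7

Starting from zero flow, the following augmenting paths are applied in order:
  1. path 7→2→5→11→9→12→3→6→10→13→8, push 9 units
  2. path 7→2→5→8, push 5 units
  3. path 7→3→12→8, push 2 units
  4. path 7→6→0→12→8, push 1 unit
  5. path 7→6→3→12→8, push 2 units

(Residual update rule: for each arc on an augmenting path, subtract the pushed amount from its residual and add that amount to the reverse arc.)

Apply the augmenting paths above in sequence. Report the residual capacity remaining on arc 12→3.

Residual capacity of (12,3): 5

after path 1 (7→2→5→11→9→12→3→6→10→13→8, push 9): res(12,3)=1
after path 2 (7→2→5→8, push 5): res(12,3)=1
after path 3 (7→3→12→8, push 2): res(12,3)=3
after path 4 (7→6→0→12→8, push 1): res(12,3)=3
after path 5 (7→6→3→12→8, push 2): res(12,3)=5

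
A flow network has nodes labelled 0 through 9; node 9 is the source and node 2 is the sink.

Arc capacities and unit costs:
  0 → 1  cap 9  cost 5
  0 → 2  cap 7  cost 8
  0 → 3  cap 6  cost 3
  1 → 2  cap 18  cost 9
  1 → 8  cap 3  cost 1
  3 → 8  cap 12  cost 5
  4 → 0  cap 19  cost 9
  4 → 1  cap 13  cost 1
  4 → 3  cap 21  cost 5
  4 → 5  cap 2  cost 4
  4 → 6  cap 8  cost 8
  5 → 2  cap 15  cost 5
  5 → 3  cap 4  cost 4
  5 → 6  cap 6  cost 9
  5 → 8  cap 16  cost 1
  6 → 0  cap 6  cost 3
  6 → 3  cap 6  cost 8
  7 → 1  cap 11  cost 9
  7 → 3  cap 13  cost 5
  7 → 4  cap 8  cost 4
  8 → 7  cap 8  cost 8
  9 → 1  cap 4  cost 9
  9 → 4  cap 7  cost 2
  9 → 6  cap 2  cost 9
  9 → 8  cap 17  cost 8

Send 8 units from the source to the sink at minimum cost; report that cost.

Minimum cost for 8 units: 100

shortest-cost path #1: 9→4→5→2 push 2 @ unit cost 11 (adds 22)
shortest-cost path #2: 9→4→1→2 push 5 @ unit cost 12 (adds 60)
shortest-cost path #3: 9→1→2 push 1 @ unit cost 18 (adds 18)
total cost = 100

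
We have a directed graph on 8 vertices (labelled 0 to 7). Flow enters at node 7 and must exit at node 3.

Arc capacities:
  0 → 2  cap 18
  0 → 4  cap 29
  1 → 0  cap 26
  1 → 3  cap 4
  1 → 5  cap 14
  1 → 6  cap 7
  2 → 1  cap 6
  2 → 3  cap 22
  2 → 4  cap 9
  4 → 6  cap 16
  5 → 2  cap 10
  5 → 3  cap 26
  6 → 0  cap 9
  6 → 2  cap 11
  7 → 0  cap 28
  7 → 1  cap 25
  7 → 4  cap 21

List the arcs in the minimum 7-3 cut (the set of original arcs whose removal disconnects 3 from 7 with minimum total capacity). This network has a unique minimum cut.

Min-cut arcs: {(1,3), (1,5), (2,3)} (total capacity 40)

augment #1: 7→1→3 push 4
augment #2: 7→0→2→3 push 18
augment #3: 7→1→5→3 push 14
augment #4: 7→1→6→2→3 push 4
max flow = 40; residual-reachable set from 7 gives S-side
cut edges (S→T): {(1,3), (1,5), (2,3)} total cap 40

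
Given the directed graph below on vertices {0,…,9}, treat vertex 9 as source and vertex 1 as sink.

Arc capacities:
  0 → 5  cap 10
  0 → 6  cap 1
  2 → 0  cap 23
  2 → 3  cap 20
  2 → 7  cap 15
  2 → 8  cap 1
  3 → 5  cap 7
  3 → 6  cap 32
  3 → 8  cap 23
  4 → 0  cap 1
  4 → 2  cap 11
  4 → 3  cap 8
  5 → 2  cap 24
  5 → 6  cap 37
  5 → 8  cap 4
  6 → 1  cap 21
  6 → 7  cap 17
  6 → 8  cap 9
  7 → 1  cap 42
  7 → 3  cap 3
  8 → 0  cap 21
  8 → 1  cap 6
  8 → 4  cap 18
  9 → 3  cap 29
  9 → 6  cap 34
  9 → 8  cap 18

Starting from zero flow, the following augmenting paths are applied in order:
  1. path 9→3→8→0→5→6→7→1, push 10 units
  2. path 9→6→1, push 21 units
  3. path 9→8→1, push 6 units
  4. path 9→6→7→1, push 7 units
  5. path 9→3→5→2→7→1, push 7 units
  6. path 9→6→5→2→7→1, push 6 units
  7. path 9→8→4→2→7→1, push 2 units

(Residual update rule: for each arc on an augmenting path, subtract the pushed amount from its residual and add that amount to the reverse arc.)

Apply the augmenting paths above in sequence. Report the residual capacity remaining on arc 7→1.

after path 1 (9→3→8→0→5→6→7→1, push 10): res(7,1)=32
after path 2 (9→6→1, push 21): res(7,1)=32
after path 3 (9→8→1, push 6): res(7,1)=32
after path 4 (9→6→7→1, push 7): res(7,1)=25
after path 5 (9→3→5→2→7→1, push 7): res(7,1)=18
after path 6 (9→6→5→2→7→1, push 6): res(7,1)=12
after path 7 (9→8→4→2→7→1, push 2): res(7,1)=10

Residual capacity of (7,1): 10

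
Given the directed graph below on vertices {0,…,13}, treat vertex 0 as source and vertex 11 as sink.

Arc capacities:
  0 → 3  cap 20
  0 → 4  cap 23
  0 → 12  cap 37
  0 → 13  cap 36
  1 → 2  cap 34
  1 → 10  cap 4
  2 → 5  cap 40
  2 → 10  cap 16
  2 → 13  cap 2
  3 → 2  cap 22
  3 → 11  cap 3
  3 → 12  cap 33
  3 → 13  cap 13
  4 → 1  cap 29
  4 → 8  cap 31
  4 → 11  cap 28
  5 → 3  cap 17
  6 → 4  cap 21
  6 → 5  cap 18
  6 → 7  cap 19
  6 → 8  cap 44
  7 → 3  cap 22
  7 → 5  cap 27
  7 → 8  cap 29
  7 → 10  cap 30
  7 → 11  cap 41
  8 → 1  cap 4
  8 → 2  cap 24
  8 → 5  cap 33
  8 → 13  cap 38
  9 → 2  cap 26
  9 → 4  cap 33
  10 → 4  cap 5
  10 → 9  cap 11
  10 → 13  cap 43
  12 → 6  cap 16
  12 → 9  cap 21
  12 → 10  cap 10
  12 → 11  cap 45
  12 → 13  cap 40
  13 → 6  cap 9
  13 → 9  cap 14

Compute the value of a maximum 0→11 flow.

Maximum flow value: 95

augment #1: 0→3→11 bottleneck 3, total now 3
augment #2: 0→4→11 bottleneck 23, total now 26
augment #3: 0→12→11 bottleneck 37, total now 63
augment #4: 0→3→12→11 bottleneck 8, total now 71
augment #5: 0→13→6→4→11 bottleneck 5, total now 76
augment #6: 0→13→6→7→11 bottleneck 4, total now 80
augment #7: 0→3→12→6→7→11 bottleneck 9, total now 89
augment #8: 0→13→9→4→6→7→11 bottleneck 5, total now 94
augment #9: 0→13→9→2→5→3→12→6→7→11 bottleneck 1, total now 95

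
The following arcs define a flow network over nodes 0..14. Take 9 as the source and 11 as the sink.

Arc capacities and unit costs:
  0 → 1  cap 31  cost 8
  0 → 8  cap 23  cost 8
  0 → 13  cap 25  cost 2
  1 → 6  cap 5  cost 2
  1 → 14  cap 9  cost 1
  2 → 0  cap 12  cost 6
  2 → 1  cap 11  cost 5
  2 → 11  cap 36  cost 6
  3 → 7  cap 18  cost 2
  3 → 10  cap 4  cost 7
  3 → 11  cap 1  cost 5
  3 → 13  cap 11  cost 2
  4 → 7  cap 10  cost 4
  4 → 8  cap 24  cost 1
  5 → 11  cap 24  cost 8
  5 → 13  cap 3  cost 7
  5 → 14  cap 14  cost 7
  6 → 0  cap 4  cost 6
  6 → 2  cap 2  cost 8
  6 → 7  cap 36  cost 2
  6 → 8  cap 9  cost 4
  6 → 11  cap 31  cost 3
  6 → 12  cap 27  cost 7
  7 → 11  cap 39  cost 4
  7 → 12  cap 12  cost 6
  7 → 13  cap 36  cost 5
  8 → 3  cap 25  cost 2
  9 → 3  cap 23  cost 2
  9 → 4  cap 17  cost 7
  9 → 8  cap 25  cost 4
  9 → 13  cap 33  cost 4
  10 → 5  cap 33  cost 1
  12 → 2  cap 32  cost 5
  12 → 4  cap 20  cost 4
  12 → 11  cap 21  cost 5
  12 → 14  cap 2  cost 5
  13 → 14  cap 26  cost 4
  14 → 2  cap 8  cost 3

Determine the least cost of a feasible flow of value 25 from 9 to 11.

Minimum cost for 25 units: 241

shortest-cost path #1: 9→3→11 push 1 @ unit cost 7 (adds 7)
shortest-cost path #2: 9→3→7→11 push 18 @ unit cost 8 (adds 144)
shortest-cost path #3: 9→4→7→11 push 6 @ unit cost 15 (adds 90)
total cost = 241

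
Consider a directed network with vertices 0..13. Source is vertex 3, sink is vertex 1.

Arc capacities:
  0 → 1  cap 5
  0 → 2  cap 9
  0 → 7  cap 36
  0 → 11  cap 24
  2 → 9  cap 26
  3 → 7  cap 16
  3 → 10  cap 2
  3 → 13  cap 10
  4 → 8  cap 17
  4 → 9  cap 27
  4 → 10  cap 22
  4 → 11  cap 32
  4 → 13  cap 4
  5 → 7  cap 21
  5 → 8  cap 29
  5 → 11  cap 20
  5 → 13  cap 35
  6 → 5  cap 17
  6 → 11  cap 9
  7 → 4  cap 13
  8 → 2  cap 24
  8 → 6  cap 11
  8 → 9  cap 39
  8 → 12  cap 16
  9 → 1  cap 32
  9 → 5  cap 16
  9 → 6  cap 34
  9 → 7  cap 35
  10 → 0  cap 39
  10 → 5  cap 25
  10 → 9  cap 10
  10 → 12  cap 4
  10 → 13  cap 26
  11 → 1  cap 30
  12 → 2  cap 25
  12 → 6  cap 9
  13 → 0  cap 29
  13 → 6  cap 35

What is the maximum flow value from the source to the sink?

augment #1: 3→10→0→1 bottleneck 2, total now 2
augment #2: 3→13→0→1 bottleneck 3, total now 5
augment #3: 3→7→4→9→1 bottleneck 13, total now 18
augment #4: 3→13→0→11→1 bottleneck 7, total now 25

Maximum flow value: 25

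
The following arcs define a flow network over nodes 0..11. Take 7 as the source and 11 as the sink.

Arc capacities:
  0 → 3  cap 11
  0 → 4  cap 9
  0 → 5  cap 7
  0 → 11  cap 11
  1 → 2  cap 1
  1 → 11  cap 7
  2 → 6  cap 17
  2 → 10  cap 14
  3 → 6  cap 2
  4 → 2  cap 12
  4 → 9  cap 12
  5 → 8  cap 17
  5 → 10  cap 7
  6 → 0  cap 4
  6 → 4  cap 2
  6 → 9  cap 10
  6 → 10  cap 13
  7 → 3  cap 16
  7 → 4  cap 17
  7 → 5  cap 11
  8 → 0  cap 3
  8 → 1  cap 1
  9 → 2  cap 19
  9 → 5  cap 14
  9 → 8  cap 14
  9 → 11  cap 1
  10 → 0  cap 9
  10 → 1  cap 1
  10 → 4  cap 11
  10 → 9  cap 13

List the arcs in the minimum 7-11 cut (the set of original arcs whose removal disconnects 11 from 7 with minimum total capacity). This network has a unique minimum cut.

Min-cut arcs: {(0,11), (8,1), (9,11), (10,1)} (total capacity 14)

augment #1: 7→4→9→11 push 1
augment #2: 7→3→6→0→11 push 2
augment #3: 7→5→8→0→11 push 3
augment #4: 7→5→8→1→11 push 1
augment #5: 7→5→10→0→11 push 6
augment #6: 7→5→10→1→11 push 1
max flow = 14; residual-reachable set from 7 gives S-side
cut edges (S→T): {(0,11), (8,1), (9,11), (10,1)} total cap 14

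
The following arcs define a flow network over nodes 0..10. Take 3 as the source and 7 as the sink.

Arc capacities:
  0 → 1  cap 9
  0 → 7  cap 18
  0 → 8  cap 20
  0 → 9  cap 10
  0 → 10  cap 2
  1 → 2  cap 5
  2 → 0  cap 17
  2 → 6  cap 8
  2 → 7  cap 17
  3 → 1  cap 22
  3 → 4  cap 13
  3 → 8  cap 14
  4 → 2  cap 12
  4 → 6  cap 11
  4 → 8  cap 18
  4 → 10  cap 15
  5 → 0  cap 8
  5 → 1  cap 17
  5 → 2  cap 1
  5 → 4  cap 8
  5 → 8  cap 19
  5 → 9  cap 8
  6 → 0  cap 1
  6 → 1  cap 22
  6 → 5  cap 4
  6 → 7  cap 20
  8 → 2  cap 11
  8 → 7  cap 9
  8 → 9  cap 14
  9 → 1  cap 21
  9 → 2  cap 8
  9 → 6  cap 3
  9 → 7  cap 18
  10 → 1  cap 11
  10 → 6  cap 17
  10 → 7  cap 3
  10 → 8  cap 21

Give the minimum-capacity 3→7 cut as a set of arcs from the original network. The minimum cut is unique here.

augment #1: 3→8→7 push 9
augment #2: 3→1→2→7 push 5
augment #3: 3→4→2→7 push 12
augment #4: 3→4→6→7 push 1
augment #5: 3→8→9→7 push 5
max flow = 32; residual-reachable set from 3 gives S-side
cut edges (S→T): {(1,2), (3,4), (3,8)} total cap 32

Min-cut arcs: {(1,2), (3,4), (3,8)} (total capacity 32)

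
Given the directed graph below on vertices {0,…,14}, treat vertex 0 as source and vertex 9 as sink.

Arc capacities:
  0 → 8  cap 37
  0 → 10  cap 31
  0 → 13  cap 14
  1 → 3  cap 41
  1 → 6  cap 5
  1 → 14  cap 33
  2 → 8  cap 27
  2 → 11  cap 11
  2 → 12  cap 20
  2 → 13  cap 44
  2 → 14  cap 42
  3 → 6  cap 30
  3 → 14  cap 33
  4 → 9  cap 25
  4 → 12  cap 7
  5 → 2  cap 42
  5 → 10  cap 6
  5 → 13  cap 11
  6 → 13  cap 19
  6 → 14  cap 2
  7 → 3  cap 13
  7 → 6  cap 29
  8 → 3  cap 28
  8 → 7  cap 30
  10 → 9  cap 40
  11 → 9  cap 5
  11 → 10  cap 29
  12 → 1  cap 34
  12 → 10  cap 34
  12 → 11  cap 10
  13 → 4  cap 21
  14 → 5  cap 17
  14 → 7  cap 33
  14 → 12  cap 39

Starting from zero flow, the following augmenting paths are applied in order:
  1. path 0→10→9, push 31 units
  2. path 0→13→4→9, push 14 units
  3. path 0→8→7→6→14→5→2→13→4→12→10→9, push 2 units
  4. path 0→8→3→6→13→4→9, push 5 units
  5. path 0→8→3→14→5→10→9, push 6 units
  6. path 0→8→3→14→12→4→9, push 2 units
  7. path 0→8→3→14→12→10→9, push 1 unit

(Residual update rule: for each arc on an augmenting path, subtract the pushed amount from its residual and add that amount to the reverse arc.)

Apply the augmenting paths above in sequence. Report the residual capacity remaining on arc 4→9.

Residual capacity of (4,9): 4

after path 1 (0→10→9, push 31): res(4,9)=25
after path 2 (0→13→4→9, push 14): res(4,9)=11
after path 3 (0→8→7→6→14→5→2→13→4→12→10→9, push 2): res(4,9)=11
after path 4 (0→8→3→6→13→4→9, push 5): res(4,9)=6
after path 5 (0→8→3→14→5→10→9, push 6): res(4,9)=6
after path 6 (0→8→3→14→12→4→9, push 2): res(4,9)=4
after path 7 (0→8→3→14→12→10→9, push 1): res(4,9)=4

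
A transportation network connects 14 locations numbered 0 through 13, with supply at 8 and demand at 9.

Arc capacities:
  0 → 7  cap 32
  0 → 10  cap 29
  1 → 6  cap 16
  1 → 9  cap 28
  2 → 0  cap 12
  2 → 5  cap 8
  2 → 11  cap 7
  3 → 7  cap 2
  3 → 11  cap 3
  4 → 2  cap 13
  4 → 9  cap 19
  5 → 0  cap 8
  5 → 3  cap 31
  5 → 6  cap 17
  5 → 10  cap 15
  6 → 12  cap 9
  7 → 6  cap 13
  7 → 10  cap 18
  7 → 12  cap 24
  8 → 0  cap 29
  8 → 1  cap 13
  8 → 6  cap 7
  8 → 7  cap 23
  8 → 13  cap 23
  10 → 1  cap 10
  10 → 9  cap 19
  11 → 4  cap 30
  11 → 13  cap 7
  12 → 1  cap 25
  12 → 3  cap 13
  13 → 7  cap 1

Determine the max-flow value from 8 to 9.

augment #1: 8→1→9 bottleneck 13, total now 13
augment #2: 8→0→10→9 bottleneck 19, total now 32
augment #3: 8→0→10→1→9 bottleneck 10, total now 42
augment #4: 8→6→12→1→9 bottleneck 5, total now 47
augment #5: 8→6→12→3→11→4→9 bottleneck 2, total now 49
augment #6: 8→7→12→3→11→4→9 bottleneck 1, total now 50

Maximum flow value: 50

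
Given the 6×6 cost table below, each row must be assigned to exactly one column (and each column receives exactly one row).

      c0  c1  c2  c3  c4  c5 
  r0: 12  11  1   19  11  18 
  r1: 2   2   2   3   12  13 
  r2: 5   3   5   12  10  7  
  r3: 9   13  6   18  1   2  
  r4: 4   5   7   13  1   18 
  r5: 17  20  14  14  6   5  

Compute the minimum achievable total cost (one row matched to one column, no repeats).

optimal assignment: row0→col2 (cost 1), row1→col3 (cost 3), row2→col1 (cost 3), row3→col4 (cost 1), row4→col0 (cost 4), row5→col5 (cost 5)
total = 1 + 3 + 3 + 1 + 4 + 5 = 17

Minimum assignment cost: 17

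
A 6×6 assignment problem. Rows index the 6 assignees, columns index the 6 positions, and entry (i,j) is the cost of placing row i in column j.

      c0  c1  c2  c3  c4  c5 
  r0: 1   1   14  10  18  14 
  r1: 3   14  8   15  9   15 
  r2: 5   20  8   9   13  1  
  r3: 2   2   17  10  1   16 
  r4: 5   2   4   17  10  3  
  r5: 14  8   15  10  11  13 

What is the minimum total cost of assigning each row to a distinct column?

Minimum assignment cost: 20

optimal assignment: row0→col1 (cost 1), row1→col0 (cost 3), row2→col5 (cost 1), row3→col4 (cost 1), row4→col2 (cost 4), row5→col3 (cost 10)
total = 1 + 3 + 1 + 1 + 4 + 10 = 20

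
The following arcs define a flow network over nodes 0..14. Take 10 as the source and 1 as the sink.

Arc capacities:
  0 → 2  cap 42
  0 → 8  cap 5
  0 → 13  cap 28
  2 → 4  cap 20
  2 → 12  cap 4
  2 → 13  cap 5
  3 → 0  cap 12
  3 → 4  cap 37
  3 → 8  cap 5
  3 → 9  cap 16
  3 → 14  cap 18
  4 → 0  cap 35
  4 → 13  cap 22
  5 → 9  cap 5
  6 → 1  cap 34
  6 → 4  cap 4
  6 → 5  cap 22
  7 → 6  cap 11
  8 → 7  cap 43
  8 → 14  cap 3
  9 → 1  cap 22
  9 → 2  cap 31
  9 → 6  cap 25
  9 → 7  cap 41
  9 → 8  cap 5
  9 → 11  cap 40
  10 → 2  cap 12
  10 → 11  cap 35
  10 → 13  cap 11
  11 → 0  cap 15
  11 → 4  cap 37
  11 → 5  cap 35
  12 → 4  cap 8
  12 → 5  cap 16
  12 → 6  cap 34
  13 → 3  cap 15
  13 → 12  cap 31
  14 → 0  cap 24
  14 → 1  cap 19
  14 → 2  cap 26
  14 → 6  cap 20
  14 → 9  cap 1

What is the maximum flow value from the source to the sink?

Maximum flow value: 57

augment #1: 10→2→12→6→1 bottleneck 4, total now 4
augment #2: 10→11→5→9→1 bottleneck 5, total now 9
augment #3: 10→13→3→9→1 bottleneck 11, total now 20
augment #4: 10→2→13→3→9→1 bottleneck 4, total now 24
augment #5: 10→2→13→12→6→1 bottleneck 1, total now 25
augment #6: 10→11→0→8→14→1 bottleneck 3, total now 28
augment #7: 10→2→4→13→12→6→1 bottleneck 3, total now 31
augment #8: 10→11→0→8→7→6→1 bottleneck 2, total now 33
augment #9: 10→11→0→13→12→6→1 bottleneck 10, total now 43
augment #10: 10→11→4→13→12→6→1 bottleneck 14, total now 57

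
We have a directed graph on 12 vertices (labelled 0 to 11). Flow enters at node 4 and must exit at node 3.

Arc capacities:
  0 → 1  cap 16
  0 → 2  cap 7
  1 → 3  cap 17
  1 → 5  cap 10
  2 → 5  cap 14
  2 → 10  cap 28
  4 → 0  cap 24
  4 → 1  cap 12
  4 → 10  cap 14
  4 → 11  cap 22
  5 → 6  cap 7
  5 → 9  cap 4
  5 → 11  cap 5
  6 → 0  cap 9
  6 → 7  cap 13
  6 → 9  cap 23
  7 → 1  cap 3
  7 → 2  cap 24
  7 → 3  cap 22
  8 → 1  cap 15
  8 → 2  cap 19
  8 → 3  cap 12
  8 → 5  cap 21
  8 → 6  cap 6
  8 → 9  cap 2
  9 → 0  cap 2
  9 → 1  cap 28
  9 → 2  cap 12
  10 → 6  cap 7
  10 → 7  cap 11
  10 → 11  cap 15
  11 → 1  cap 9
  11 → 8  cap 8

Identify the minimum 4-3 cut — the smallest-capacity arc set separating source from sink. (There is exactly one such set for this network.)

augment #1: 4→1→3 push 12
augment #2: 4→0→1→3 push 5
augment #3: 4→10→7→3 push 11
augment #4: 4→11→8→3 push 8
augment #5: 4→10→6→7→3 push 3
augment #6: 4→0→1→5→6→7→3 push 7
augment #7: 4→0→2→10→6→7→3 push 1
max flow = 47; residual-reachable set from 4 gives S-side
cut edges (S→T): {(1,3), (7,3), (11,8)} total cap 47

Min-cut arcs: {(1,3), (7,3), (11,8)} (total capacity 47)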